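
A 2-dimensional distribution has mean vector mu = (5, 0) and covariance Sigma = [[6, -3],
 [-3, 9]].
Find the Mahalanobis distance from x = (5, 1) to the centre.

Step 1 — centre the observation: (x - mu) = (0, 1).

Step 2 — invert Sigma. det(Sigma) = 6·9 - (-3)² = 45.
  Sigma^{-1} = (1/det) · [[d, -b], [-b, a]] = [[0.2, 0.0667],
 [0.0667, 0.1333]].

Step 3 — form the quadratic (x - mu)^T · Sigma^{-1} · (x - mu):
  Sigma^{-1} · (x - mu) = (0.0667, 0.1333).
  (x - mu)^T · [Sigma^{-1} · (x - mu)] = (0)·(0.0667) + (1)·(0.1333) = 0.1333.

Step 4 — take square root: d = √(0.1333) ≈ 0.3651.

d(x, mu) = √(0.1333) ≈ 0.3651


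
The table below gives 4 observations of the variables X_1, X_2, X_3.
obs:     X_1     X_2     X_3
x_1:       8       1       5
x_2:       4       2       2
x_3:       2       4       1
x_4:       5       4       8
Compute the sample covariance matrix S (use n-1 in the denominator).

Step 1 — column means:
  mean(X_1) = (8 + 4 + 2 + 5) / 4 = 19/4 = 4.75
  mean(X_2) = (1 + 2 + 4 + 4) / 4 = 11/4 = 2.75
  mean(X_3) = (5 + 2 + 1 + 8) / 4 = 16/4 = 4

Step 2 — sample covariance S[i,j] = (1/(n-1)) · Σ_k (x_{k,i} - mean_i) · (x_{k,j} - mean_j), with n-1 = 3.
  S[X_1,X_1] = ((3.25)·(3.25) + (-0.75)·(-0.75) + (-2.75)·(-2.75) + (0.25)·(0.25)) / 3 = 18.75/3 = 6.25
  S[X_1,X_2] = ((3.25)·(-1.75) + (-0.75)·(-0.75) + (-2.75)·(1.25) + (0.25)·(1.25)) / 3 = -8.25/3 = -2.75
  S[X_1,X_3] = ((3.25)·(1) + (-0.75)·(-2) + (-2.75)·(-3) + (0.25)·(4)) / 3 = 14/3 = 4.6667
  S[X_2,X_2] = ((-1.75)·(-1.75) + (-0.75)·(-0.75) + (1.25)·(1.25) + (1.25)·(1.25)) / 3 = 6.75/3 = 2.25
  S[X_2,X_3] = ((-1.75)·(1) + (-0.75)·(-2) + (1.25)·(-3) + (1.25)·(4)) / 3 = 1/3 = 0.3333
  S[X_3,X_3] = ((1)·(1) + (-2)·(-2) + (-3)·(-3) + (4)·(4)) / 3 = 30/3 = 10

S is symmetric (S[j,i] = S[i,j]). Assembling:

S = [[6.25, -2.75, 4.6667],
 [-2.75, 2.25, 0.3333],
 [4.6667, 0.3333, 10]]


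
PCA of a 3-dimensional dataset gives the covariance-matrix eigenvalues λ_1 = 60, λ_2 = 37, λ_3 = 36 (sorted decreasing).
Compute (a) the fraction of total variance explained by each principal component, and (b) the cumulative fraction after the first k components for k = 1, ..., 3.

Step 1 — total variance = trace(Sigma) = Σ λ_i = 60 + 37 + 36 = 133.

Step 2 — fraction explained by component i = λ_i / Σ λ:
  PC1: 60/133 = 0.4511
  PC2: 37/133 = 0.2782
  PC3: 36/133 = 0.2707

Step 3 — cumulative fraction after k components = (λ_1 + ... + λ_k) / Σ λ:
  k = 1: 60/133 = 0.4511
  k = 2: (60 + 37)/133 = 97/133 = 0.7293
  k = 3: (60 + 37 + 36)/133 = 133/133 = 1

Summary (fraction, with percent):

explained: PC1 0.4511 (45.11%), PC2 0.2782 (27.82%), PC3 0.2707 (27.07%);  cumulative: 0.4511, 0.7293, 1


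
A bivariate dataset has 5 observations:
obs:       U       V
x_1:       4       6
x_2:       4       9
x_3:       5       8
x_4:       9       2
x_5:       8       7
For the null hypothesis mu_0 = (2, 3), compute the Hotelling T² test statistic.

Step 1 — sample mean vector:
  mean(U) = (4 + 4 + 5 + 9 + 8) / 5 = 30/5 = 6
  mean(V) = (6 + 9 + 8 + 2 + 7) / 5 = 32/5 = 6.4
  x̄ = (6, 6.4),  deviation x̄ - mu_0 = (6, 6.4) - (2, 3) = (4, 3.4).

Step 2 — sample covariance matrix, S[i,j] = (1/(n-1)) · Σ_k (x_{k,i} - mean_i) · (x_{k,j} - mean_j), divisor n-1 = 4:
  S[U,U] = ((-2)·(-2) + (-2)·(-2) + (-1)·(-1) + (3)·(3) + (2)·(2)) / 4 = 22/4 = 5.5
  S[U,V] = ((-2)·(-0.4) + (-2)·(2.6) + (-1)·(1.6) + (3)·(-4.4) + (2)·(0.6)) / 4 = -18/4 = -4.5
  S[V,V] = ((-0.4)·(-0.4) + (2.6)·(2.6) + (1.6)·(1.6) + (-4.4)·(-4.4) + (0.6)·(0.6)) / 4 = 29.2/4 = 7.3
  S = [[5.5, -4.5],
 [-4.5, 7.3]].

Step 3 — invert S. det(S) = 5.5·7.3 - (-4.5)² = 19.9.
  S^{-1} = (1/det) · [[d, -b], [-b, a]] = [[0.3668, 0.2261],
 [0.2261, 0.2764]].

Step 4 — quadratic form (x̄ - mu_0)^T · S^{-1} · (x̄ - mu_0):
  S^{-1} · (x̄ - mu_0) = (2.2362, 1.8442),
  (x̄ - mu_0)^T · [...] = (4)·(2.2362) + (3.4)·(1.8442) = 15.2151.

Step 5 — scale by n: T² = 5 · 15.2151 = 76.0754.

T² ≈ 76.0754


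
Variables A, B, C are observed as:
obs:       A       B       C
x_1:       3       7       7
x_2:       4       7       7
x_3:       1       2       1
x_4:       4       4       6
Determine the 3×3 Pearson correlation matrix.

Step 1 — column means:
  mean(A) = (3 + 4 + 1 + 4) / 4 = 12/4 = 3
  mean(B) = (7 + 7 + 2 + 4) / 4 = 20/4 = 5
  mean(C) = (7 + 7 + 1 + 6) / 4 = 21/4 = 5.25

Step 2 — sample variances and covariances s[i,j] = (1/(n-1)) · Σ_k (x_{k,i} - mean_i) · (x_{k,j} - mean_j), with n-1 = 3:
  s[A,A] = ((0)·(0) + (1)·(1) + (-2)·(-2) + (1)·(1)) / 3 = 6/3 = 2
  s[A,B] = ((0)·(2) + (1)·(2) + (-2)·(-3) + (1)·(-1)) / 3 = 7/3 = 2.3333
  s[A,C] = ((0)·(1.75) + (1)·(1.75) + (-2)·(-4.25) + (1)·(0.75)) / 3 = 11/3 = 3.6667
  s[B,B] = ((2)·(2) + (2)·(2) + (-3)·(-3) + (-1)·(-1)) / 3 = 18/3 = 6
  s[B,C] = ((2)·(1.75) + (2)·(1.75) + (-3)·(-4.25) + (-1)·(0.75)) / 3 = 19/3 = 6.3333
  s[C,C] = ((1.75)·(1.75) + (1.75)·(1.75) + (-4.25)·(-4.25) + (0.75)·(0.75)) / 3 = 24.75/3 = 8.25
  Sample standard deviations s_i = √(s[i,i]):
  s(A) = √(2) = 1.4142
  s(B) = √(6) = 2.4495
  s(C) = √(8.25) = 2.8723

Step 3 — r_{ij} = s_{ij} / (s_i · s_j):
  r[A,A] = 1 (diagonal).
  r[A,B] = 2.3333 / (1.4142 · 2.4495) = 2.3333 / 3.4641 = 0.6736
  r[A,C] = 3.6667 / (1.4142 · 2.8723) = 3.6667 / 4.062 = 0.9027
  r[B,B] = 1 (diagonal).
  r[B,C] = 6.3333 / (2.4495 · 2.8723) = 6.3333 / 7.0356 = 0.9002
  r[C,C] = 1 (diagonal).

R is symmetric with unit diagonal. Assembling:

R = [[1, 0.6736, 0.9027],
 [0.6736, 1, 0.9002],
 [0.9027, 0.9002, 1]]


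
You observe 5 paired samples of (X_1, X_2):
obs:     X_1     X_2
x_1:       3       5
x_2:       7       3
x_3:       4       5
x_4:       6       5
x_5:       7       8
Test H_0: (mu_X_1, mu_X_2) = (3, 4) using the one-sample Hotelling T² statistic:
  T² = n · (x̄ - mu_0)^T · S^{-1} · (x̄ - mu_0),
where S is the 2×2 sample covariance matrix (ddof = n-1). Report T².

Step 1 — sample mean vector:
  mean(X_1) = (3 + 7 + 4 + 6 + 7) / 5 = 27/5 = 5.4
  mean(X_2) = (5 + 3 + 5 + 5 + 8) / 5 = 26/5 = 5.2
  x̄ = (5.4, 5.2),  deviation x̄ - mu_0 = (5.4, 5.2) - (3, 4) = (2.4, 1.2).

Step 2 — sample covariance matrix, S[i,j] = (1/(n-1)) · Σ_k (x_{k,i} - mean_i) · (x_{k,j} - mean_j), divisor n-1 = 4:
  S[X_1,X_1] = ((-2.4)·(-2.4) + (1.6)·(1.6) + (-1.4)·(-1.4) + (0.6)·(0.6) + (1.6)·(1.6)) / 4 = 13.2/4 = 3.3
  S[X_1,X_2] = ((-2.4)·(-0.2) + (1.6)·(-2.2) + (-1.4)·(-0.2) + (0.6)·(-0.2) + (1.6)·(2.8)) / 4 = 1.6/4 = 0.4
  S[X_2,X_2] = ((-0.2)·(-0.2) + (-2.2)·(-2.2) + (-0.2)·(-0.2) + (-0.2)·(-0.2) + (2.8)·(2.8)) / 4 = 12.8/4 = 3.2
  S = [[3.3, 0.4],
 [0.4, 3.2]].

Step 3 — invert S. det(S) = 3.3·3.2 - (0.4)² = 10.4.
  S^{-1} = (1/det) · [[d, -b], [-b, a]] = [[0.3077, -0.0385],
 [-0.0385, 0.3173]].

Step 4 — quadratic form (x̄ - mu_0)^T · S^{-1} · (x̄ - mu_0):
  S^{-1} · (x̄ - mu_0) = (0.6923, 0.2885),
  (x̄ - mu_0)^T · [...] = (2.4)·(0.6923) + (1.2)·(0.2885) = 2.0077.

Step 5 — scale by n: T² = 5 · 2.0077 = 10.0385.

T² ≈ 10.0385


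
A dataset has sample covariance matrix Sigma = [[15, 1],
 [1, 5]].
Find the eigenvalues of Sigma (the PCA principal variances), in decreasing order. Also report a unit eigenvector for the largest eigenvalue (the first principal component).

Step 1 — characteristic polynomial of 2×2 Sigma:
  det(Sigma - λI) = λ² - trace · λ + det = 0.
  trace = 15 + 5 = 20, det = 15·5 - (1)² = 74.
Step 2 — discriminant:
  Δ = trace² - 4·det = 400 - 296 = 104.
Step 3 — eigenvalues:
  λ = (trace ± √Δ)/2 = (20 ± 10.198)/2,
  λ_1 = 15.099,  λ_2 = 4.901.

Step 4 — unit eigenvector for λ_1: solve (Sigma - λ_1 I)v = 0. First row:
  (15 - 15.099)·v_x + (1)·v_y = 0, i.e. (-0.099)·v_x + (1)·v_y = 0,
  so v ∝ (b, λ_1 - a) = (1, 0.099) = u.
  ||u|| = √((1)² + (0.099)²) = √(1.0098) ≈ 1.0049,
  v_1 = u/||u|| ≈ (0.9951, 0.0985) (||v_1|| = 1).

λ_1 = 15.099,  λ_2 = 4.901;  v_1 ≈ (0.9951, 0.0985)


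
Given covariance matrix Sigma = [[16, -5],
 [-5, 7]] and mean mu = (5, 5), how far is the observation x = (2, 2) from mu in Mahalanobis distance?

Step 1 — centre the observation: (x - mu) = (-3, -3).

Step 2 — invert Sigma. det(Sigma) = 16·7 - (-5)² = 87.
  Sigma^{-1} = (1/det) · [[d, -b], [-b, a]] = [[0.0805, 0.0575],
 [0.0575, 0.1839]].

Step 3 — form the quadratic (x - mu)^T · Sigma^{-1} · (x - mu):
  Sigma^{-1} · (x - mu) = (-0.4138, -0.7241).
  (x - mu)^T · [Sigma^{-1} · (x - mu)] = (-3)·(-0.4138) + (-3)·(-0.7241) = 3.4138.

Step 4 — take square root: d = √(3.4138) ≈ 1.8476.

d(x, mu) = √(3.4138) ≈ 1.8476


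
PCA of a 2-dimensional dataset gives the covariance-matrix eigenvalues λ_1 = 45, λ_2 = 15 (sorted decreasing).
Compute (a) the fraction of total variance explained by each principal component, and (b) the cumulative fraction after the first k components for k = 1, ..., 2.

Step 1 — total variance = trace(Sigma) = Σ λ_i = 45 + 15 = 60.

Step 2 — fraction explained by component i = λ_i / Σ λ:
  PC1: 45/60 = 0.75
  PC2: 15/60 = 0.25

Step 3 — cumulative fraction after k components = (λ_1 + ... + λ_k) / Σ λ:
  k = 1: 45/60 = 0.75
  k = 2: (45 + 15)/60 = 60/60 = 1

Summary (fraction, with percent):

explained: PC1 0.75 (75%), PC2 0.25 (25%);  cumulative: 0.75, 1


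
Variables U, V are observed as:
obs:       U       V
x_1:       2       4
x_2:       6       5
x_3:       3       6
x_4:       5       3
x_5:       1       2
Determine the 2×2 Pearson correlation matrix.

Step 1 — column means:
  mean(U) = (2 + 6 + 3 + 5 + 1) / 5 = 17/5 = 3.4
  mean(V) = (4 + 5 + 6 + 3 + 2) / 5 = 20/5 = 4

Step 2 — sample variances and covariances s[i,j] = (1/(n-1)) · Σ_k (x_{k,i} - mean_i) · (x_{k,j} - mean_j), with n-1 = 4:
  s[U,U] = ((-1.4)·(-1.4) + (2.6)·(2.6) + (-0.4)·(-0.4) + (1.6)·(1.6) + (-2.4)·(-2.4)) / 4 = 17.2/4 = 4.3
  s[U,V] = ((-1.4)·(0) + (2.6)·(1) + (-0.4)·(2) + (1.6)·(-1) + (-2.4)·(-2)) / 4 = 5/4 = 1.25
  s[V,V] = ((0)·(0) + (1)·(1) + (2)·(2) + (-1)·(-1) + (-2)·(-2)) / 4 = 10/4 = 2.5
  Sample standard deviations s_i = √(s[i,i]):
  s(U) = √(4.3) = 2.0736
  s(V) = √(2.5) = 1.5811

Step 3 — r_{ij} = s_{ij} / (s_i · s_j):
  r[U,U] = 1 (diagonal).
  r[U,V] = 1.25 / (2.0736 · 1.5811) = 1.25 / 3.2787 = 0.3812
  r[V,V] = 1 (diagonal).

R is symmetric with unit diagonal. Assembling:

R = [[1, 0.3812],
 [0.3812, 1]]


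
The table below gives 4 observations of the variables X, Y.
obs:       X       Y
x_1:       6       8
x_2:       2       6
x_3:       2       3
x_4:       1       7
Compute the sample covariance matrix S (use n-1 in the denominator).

Step 1 — column means:
  mean(X) = (6 + 2 + 2 + 1) / 4 = 11/4 = 2.75
  mean(Y) = (8 + 6 + 3 + 7) / 4 = 24/4 = 6

Step 2 — sample covariance S[i,j] = (1/(n-1)) · Σ_k (x_{k,i} - mean_i) · (x_{k,j} - mean_j), with n-1 = 3.
  S[X,X] = ((3.25)·(3.25) + (-0.75)·(-0.75) + (-0.75)·(-0.75) + (-1.75)·(-1.75)) / 3 = 14.75/3 = 4.9167
  S[X,Y] = ((3.25)·(2) + (-0.75)·(0) + (-0.75)·(-3) + (-1.75)·(1)) / 3 = 7/3 = 2.3333
  S[Y,Y] = ((2)·(2) + (0)·(0) + (-3)·(-3) + (1)·(1)) / 3 = 14/3 = 4.6667

S is symmetric (S[j,i] = S[i,j]). Assembling:

S = [[4.9167, 2.3333],
 [2.3333, 4.6667]]


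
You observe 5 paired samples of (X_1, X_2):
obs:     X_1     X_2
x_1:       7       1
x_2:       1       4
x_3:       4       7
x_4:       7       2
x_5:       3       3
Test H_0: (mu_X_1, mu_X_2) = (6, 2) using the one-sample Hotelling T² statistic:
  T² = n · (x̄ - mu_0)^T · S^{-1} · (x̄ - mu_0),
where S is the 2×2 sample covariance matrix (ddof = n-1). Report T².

Step 1 — sample mean vector:
  mean(X_1) = (7 + 1 + 4 + 7 + 3) / 5 = 22/5 = 4.4
  mean(X_2) = (1 + 4 + 7 + 2 + 3) / 5 = 17/5 = 3.4
  x̄ = (4.4, 3.4),  deviation x̄ - mu_0 = (4.4, 3.4) - (6, 2) = (-1.6, 1.4).

Step 2 — sample covariance matrix, S[i,j] = (1/(n-1)) · Σ_k (x_{k,i} - mean_i) · (x_{k,j} - mean_j), divisor n-1 = 4:
  S[X_1,X_1] = ((2.6)·(2.6) + (-3.4)·(-3.4) + (-0.4)·(-0.4) + (2.6)·(2.6) + (-1.4)·(-1.4)) / 4 = 27.2/4 = 6.8
  S[X_1,X_2] = ((2.6)·(-2.4) + (-3.4)·(0.6) + (-0.4)·(3.6) + (2.6)·(-1.4) + (-1.4)·(-0.4)) / 4 = -12.8/4 = -3.2
  S[X_2,X_2] = ((-2.4)·(-2.4) + (0.6)·(0.6) + (3.6)·(3.6) + (-1.4)·(-1.4) + (-0.4)·(-0.4)) / 4 = 21.2/4 = 5.3
  S = [[6.8, -3.2],
 [-3.2, 5.3]].

Step 3 — invert S. det(S) = 6.8·5.3 - (-3.2)² = 25.8.
  S^{-1} = (1/det) · [[d, -b], [-b, a]] = [[0.2054, 0.124],
 [0.124, 0.2636]].

Step 4 — quadratic form (x̄ - mu_0)^T · S^{-1} · (x̄ - mu_0):
  S^{-1} · (x̄ - mu_0) = (-0.155, 0.1705),
  (x̄ - mu_0)^T · [...] = (-1.6)·(-0.155) + (1.4)·(0.1705) = 0.4868.

Step 5 — scale by n: T² = 5 · 0.4868 = 2.4341.

T² ≈ 2.4341


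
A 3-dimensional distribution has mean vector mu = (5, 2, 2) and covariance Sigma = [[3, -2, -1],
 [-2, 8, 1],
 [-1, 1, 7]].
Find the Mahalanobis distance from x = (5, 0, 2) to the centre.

Step 1 — centre the observation: (x - mu) = (0, -2, 0).

Step 2 — invert Sigma (cofactor / det for 3×3, or solve directly):
  Sigma^{-1} = [[0.4135, 0.0977, 0.0451],
 [0.0977, 0.1504, -0.0075],
 [0.0451, -0.0075, 0.1504]].

Step 3 — form the quadratic (x - mu)^T · Sigma^{-1} · (x - mu):
  Sigma^{-1} · (x - mu) = (-0.1955, -0.3008, 0.015).
  (x - mu)^T · [Sigma^{-1} · (x - mu)] = (0)·(-0.1955) + (-2)·(-0.3008) + (0)·(0.015) = 0.6015.

Step 4 — take square root: d = √(0.6015) ≈ 0.7756.

d(x, mu) = √(0.6015) ≈ 0.7756


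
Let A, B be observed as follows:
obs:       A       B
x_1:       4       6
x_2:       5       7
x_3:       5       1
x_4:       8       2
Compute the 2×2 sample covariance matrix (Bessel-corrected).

Step 1 — column means:
  mean(A) = (4 + 5 + 5 + 8) / 4 = 22/4 = 5.5
  mean(B) = (6 + 7 + 1 + 2) / 4 = 16/4 = 4

Step 2 — sample covariance S[i,j] = (1/(n-1)) · Σ_k (x_{k,i} - mean_i) · (x_{k,j} - mean_j), with n-1 = 3.
  S[A,A] = ((-1.5)·(-1.5) + (-0.5)·(-0.5) + (-0.5)·(-0.5) + (2.5)·(2.5)) / 3 = 9/3 = 3
  S[A,B] = ((-1.5)·(2) + (-0.5)·(3) + (-0.5)·(-3) + (2.5)·(-2)) / 3 = -8/3 = -2.6667
  S[B,B] = ((2)·(2) + (3)·(3) + (-3)·(-3) + (-2)·(-2)) / 3 = 26/3 = 8.6667

S is symmetric (S[j,i] = S[i,j]). Assembling:

S = [[3, -2.6667],
 [-2.6667, 8.6667]]


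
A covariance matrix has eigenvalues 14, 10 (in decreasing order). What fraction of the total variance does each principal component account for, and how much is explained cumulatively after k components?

Step 1 — total variance = trace(Sigma) = Σ λ_i = 14 + 10 = 24.

Step 2 — fraction explained by component i = λ_i / Σ λ:
  PC1: 14/24 = 0.5833
  PC2: 10/24 = 0.4167

Step 3 — cumulative fraction after k components = (λ_1 + ... + λ_k) / Σ λ:
  k = 1: 14/24 = 0.5833
  k = 2: (14 + 10)/24 = 24/24 = 1

Summary (fraction, with percent):

explained: PC1 0.5833 (58.33%), PC2 0.4167 (41.67%);  cumulative: 0.5833, 1


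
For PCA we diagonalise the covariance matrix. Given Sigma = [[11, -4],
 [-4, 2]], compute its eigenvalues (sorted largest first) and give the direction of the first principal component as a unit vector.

Step 1 — characteristic polynomial of 2×2 Sigma:
  det(Sigma - λI) = λ² - trace · λ + det = 0.
  trace = 11 + 2 = 13, det = 11·2 - (-4)² = 6.
Step 2 — discriminant:
  Δ = trace² - 4·det = 169 - 24 = 145.
Step 3 — eigenvalues:
  λ = (trace ± √Δ)/2 = (13 ± 12.0416)/2,
  λ_1 = 12.5208,  λ_2 = 0.4792.

Step 4 — unit eigenvector for λ_1: solve (Sigma - λ_1 I)v = 0. First row:
  (11 - 12.5208)·v_x + (-4)·v_y = 0, i.e. (-1.5208)·v_x + (-4)·v_y = 0,
  so v ∝ (b, λ_1 - a) = (-4, 1.5208); multiply by -1 so the first entry is positive: u = (4, -1.5208).
  ||u|| = √((4)² + (-1.5208)²) = √(18.3128) ≈ 4.2793,
  v_1 = u/||u|| ≈ (0.9347, -0.3554) (||v_1|| = 1).

λ_1 = 12.5208,  λ_2 = 0.4792;  v_1 ≈ (0.9347, -0.3554)


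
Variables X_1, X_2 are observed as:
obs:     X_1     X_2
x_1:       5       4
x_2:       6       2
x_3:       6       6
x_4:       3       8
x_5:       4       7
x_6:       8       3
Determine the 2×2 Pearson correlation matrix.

Step 1 — column means:
  mean(X_1) = (5 + 6 + 6 + 3 + 4 + 8) / 6 = 32/6 = 5.3333
  mean(X_2) = (4 + 2 + 6 + 8 + 7 + 3) / 6 = 30/6 = 5

Step 2 — sample variances and covariances s[i,j] = (1/(n-1)) · Σ_k (x_{k,i} - mean_i) · (x_{k,j} - mean_j), with n-1 = 5:
  s[X_1,X_1] = ((-0.3333)·(-0.3333) + (0.6667)·(0.6667) + (0.6667)·(0.6667) + (-2.3333)·(-2.3333) + (-1.3333)·(-1.3333) + (2.6667)·(2.6667)) / 5 = 15.3333/5 = 3.0667
  s[X_1,X_2] = ((-0.3333)·(-1) + (0.6667)·(-3) + (0.6667)·(1) + (-2.3333)·(3) + (-1.3333)·(2) + (2.6667)·(-2)) / 5 = -16/5 = -3.2
  s[X_2,X_2] = ((-1)·(-1) + (-3)·(-3) + (1)·(1) + (3)·(3) + (2)·(2) + (-2)·(-2)) / 5 = 28/5 = 5.6
  Sample standard deviations s_i = √(s[i,i]):
  s(X_1) = √(3.0667) = 1.7512
  s(X_2) = √(5.6) = 2.3664

Step 3 — r_{ij} = s_{ij} / (s_i · s_j):
  r[X_1,X_1] = 1 (diagonal).
  r[X_1,X_2] = -3.2 / (1.7512 · 2.3664) = -3.2 / 4.1441 = -0.7722
  r[X_2,X_2] = 1 (diagonal).

R is symmetric with unit diagonal. Assembling:

R = [[1, -0.7722],
 [-0.7722, 1]]


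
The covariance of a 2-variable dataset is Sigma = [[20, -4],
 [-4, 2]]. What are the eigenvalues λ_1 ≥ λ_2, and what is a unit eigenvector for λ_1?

Step 1 — characteristic polynomial of 2×2 Sigma:
  det(Sigma - λI) = λ² - trace · λ + det = 0.
  trace = 20 + 2 = 22, det = 20·2 - (-4)² = 24.
Step 2 — discriminant:
  Δ = trace² - 4·det = 484 - 96 = 388.
Step 3 — eigenvalues:
  λ = (trace ± √Δ)/2 = (22 ± 19.6977)/2,
  λ_1 = 20.8489,  λ_2 = 1.1511.

Step 4 — unit eigenvector for λ_1: solve (Sigma - λ_1 I)v = 0. First row:
  (20 - 20.8489)·v_x + (-4)·v_y = 0, i.e. (-0.8489)·v_x + (-4)·v_y = 0,
  so v ∝ (b, λ_1 - a) = (-4, 0.8489); multiply by -1 so the first entry is positive: u = (4, -0.8489).
  ||u|| = √((4)² + (-0.8489)²) = √(16.7206) ≈ 4.0891,
  v_1 = u/||u|| ≈ (0.9782, -0.2076) (||v_1|| = 1).

λ_1 = 20.8489,  λ_2 = 1.1511;  v_1 ≈ (0.9782, -0.2076)


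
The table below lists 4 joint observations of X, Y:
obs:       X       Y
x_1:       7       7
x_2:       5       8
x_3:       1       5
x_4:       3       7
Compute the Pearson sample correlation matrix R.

Step 1 — column means:
  mean(X) = (7 + 5 + 1 + 3) / 4 = 16/4 = 4
  mean(Y) = (7 + 8 + 5 + 7) / 4 = 27/4 = 6.75

Step 2 — sample variances and covariances s[i,j] = (1/(n-1)) · Σ_k (x_{k,i} - mean_i) · (x_{k,j} - mean_j), with n-1 = 3:
  s[X,X] = ((3)·(3) + (1)·(1) + (-3)·(-3) + (-1)·(-1)) / 3 = 20/3 = 6.6667
  s[X,Y] = ((3)·(0.25) + (1)·(1.25) + (-3)·(-1.75) + (-1)·(0.25)) / 3 = 7/3 = 2.3333
  s[Y,Y] = ((0.25)·(0.25) + (1.25)·(1.25) + (-1.75)·(-1.75) + (0.25)·(0.25)) / 3 = 4.75/3 = 1.5833
  Sample standard deviations s_i = √(s[i,i]):
  s(X) = √(6.6667) = 2.582
  s(Y) = √(1.5833) = 1.2583

Step 3 — r_{ij} = s_{ij} / (s_i · s_j):
  r[X,X] = 1 (diagonal).
  r[X,Y] = 2.3333 / (2.582 · 1.2583) = 2.3333 / 3.2489 = 0.7182
  r[Y,Y] = 1 (diagonal).

R is symmetric with unit diagonal. Assembling:

R = [[1, 0.7182],
 [0.7182, 1]]


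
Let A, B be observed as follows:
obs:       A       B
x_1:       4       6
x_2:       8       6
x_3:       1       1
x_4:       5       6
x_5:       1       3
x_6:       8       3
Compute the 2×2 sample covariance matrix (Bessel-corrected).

Step 1 — column means:
  mean(A) = (4 + 8 + 1 + 5 + 1 + 8) / 6 = 27/6 = 4.5
  mean(B) = (6 + 6 + 1 + 6 + 3 + 3) / 6 = 25/6 = 4.1667

Step 2 — sample covariance S[i,j] = (1/(n-1)) · Σ_k (x_{k,i} - mean_i) · (x_{k,j} - mean_j), with n-1 = 5.
  S[A,A] = ((-0.5)·(-0.5) + (3.5)·(3.5) + (-3.5)·(-3.5) + (0.5)·(0.5) + (-3.5)·(-3.5) + (3.5)·(3.5)) / 5 = 49.5/5 = 9.9
  S[A,B] = ((-0.5)·(1.8333) + (3.5)·(1.8333) + (-3.5)·(-3.1667) + (0.5)·(1.8333) + (-3.5)·(-1.1667) + (3.5)·(-1.1667)) / 5 = 17.5/5 = 3.5
  S[B,B] = ((1.8333)·(1.8333) + (1.8333)·(1.8333) + (-3.1667)·(-3.1667) + (1.8333)·(1.8333) + (-1.1667)·(-1.1667) + (-1.1667)·(-1.1667)) / 5 = 22.8333/5 = 4.5667

S is symmetric (S[j,i] = S[i,j]). Assembling:

S = [[9.9, 3.5],
 [3.5, 4.5667]]


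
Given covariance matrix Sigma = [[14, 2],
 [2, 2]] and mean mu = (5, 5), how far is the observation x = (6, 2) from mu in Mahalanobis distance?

Step 1 — centre the observation: (x - mu) = (1, -3).

Step 2 — invert Sigma. det(Sigma) = 14·2 - (2)² = 24.
  Sigma^{-1} = (1/det) · [[d, -b], [-b, a]] = [[0.0833, -0.0833],
 [-0.0833, 0.5833]].

Step 3 — form the quadratic (x - mu)^T · Sigma^{-1} · (x - mu):
  Sigma^{-1} · (x - mu) = (0.3333, -1.8333).
  (x - mu)^T · [Sigma^{-1} · (x - mu)] = (1)·(0.3333) + (-3)·(-1.8333) = 5.8333.

Step 4 — take square root: d = √(5.8333) ≈ 2.4152.

d(x, mu) = √(5.8333) ≈ 2.4152


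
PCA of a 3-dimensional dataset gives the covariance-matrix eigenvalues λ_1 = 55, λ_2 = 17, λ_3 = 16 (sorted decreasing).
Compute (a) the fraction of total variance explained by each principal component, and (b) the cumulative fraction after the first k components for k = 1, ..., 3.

Step 1 — total variance = trace(Sigma) = Σ λ_i = 55 + 17 + 16 = 88.

Step 2 — fraction explained by component i = λ_i / Σ λ:
  PC1: 55/88 = 0.625
  PC2: 17/88 = 0.1932
  PC3: 16/88 = 0.1818

Step 3 — cumulative fraction after k components = (λ_1 + ... + λ_k) / Σ λ:
  k = 1: 55/88 = 0.625
  k = 2: (55 + 17)/88 = 72/88 = 0.8182
  k = 3: (55 + 17 + 16)/88 = 88/88 = 1

Summary (fraction, with percent):

explained: PC1 0.625 (62.5%), PC2 0.1932 (19.32%), PC3 0.1818 (18.18%);  cumulative: 0.625, 0.8182, 1


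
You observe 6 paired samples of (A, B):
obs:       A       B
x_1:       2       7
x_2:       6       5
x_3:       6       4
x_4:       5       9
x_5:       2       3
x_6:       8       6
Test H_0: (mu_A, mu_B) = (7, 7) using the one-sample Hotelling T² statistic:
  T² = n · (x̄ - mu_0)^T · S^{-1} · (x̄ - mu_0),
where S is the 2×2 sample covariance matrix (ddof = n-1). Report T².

Step 1 — sample mean vector:
  mean(A) = (2 + 6 + 6 + 5 + 2 + 8) / 6 = 29/6 = 4.8333
  mean(B) = (7 + 5 + 4 + 9 + 3 + 6) / 6 = 34/6 = 5.6667
  x̄ = (4.8333, 5.6667),  deviation x̄ - mu_0 = (4.8333, 5.6667) - (7, 7) = (-2.1667, -1.3333).

Step 2 — sample covariance matrix, S[i,j] = (1/(n-1)) · Σ_k (x_{k,i} - mean_i) · (x_{k,j} - mean_j), divisor n-1 = 5:
  S[A,A] = ((-2.8333)·(-2.8333) + (1.1667)·(1.1667) + (1.1667)·(1.1667) + (0.1667)·(0.1667) + (-2.8333)·(-2.8333) + (3.1667)·(3.1667)) / 5 = 28.8333/5 = 5.7667
  S[A,B] = ((-2.8333)·(1.3333) + (1.1667)·(-0.6667) + (1.1667)·(-1.6667) + (0.1667)·(3.3333) + (-2.8333)·(-2.6667) + (3.1667)·(0.3333)) / 5 = 2.6667/5 = 0.5333
  S[B,B] = ((1.3333)·(1.3333) + (-0.6667)·(-0.6667) + (-1.6667)·(-1.6667) + (3.3333)·(3.3333) + (-2.6667)·(-2.6667) + (0.3333)·(0.3333)) / 5 = 23.3333/5 = 4.6667
  S = [[5.7667, 0.5333],
 [0.5333, 4.6667]].

Step 3 — invert S. det(S) = 5.7667·4.6667 - (0.5333)² = 26.6267.
  S^{-1} = (1/det) · [[d, -b], [-b, a]] = [[0.1753, -0.02],
 [-0.02, 0.2166]].

Step 4 — quadratic form (x̄ - mu_0)^T · S^{-1} · (x̄ - mu_0):
  S^{-1} · (x̄ - mu_0) = (-0.353, -0.2454),
  (x̄ - mu_0)^T · [...] = (-2.1667)·(-0.353) + (-1.3333)·(-0.2454) = 1.0921.

Step 5 — scale by n: T² = 6 · 1.0921 = 6.5523.

T² ≈ 6.5523


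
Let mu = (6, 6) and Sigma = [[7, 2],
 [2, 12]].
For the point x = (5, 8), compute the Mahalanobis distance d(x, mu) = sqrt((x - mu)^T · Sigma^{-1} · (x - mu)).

Step 1 — centre the observation: (x - mu) = (-1, 2).

Step 2 — invert Sigma. det(Sigma) = 7·12 - (2)² = 80.
  Sigma^{-1} = (1/det) · [[d, -b], [-b, a]] = [[0.15, -0.025],
 [-0.025, 0.0875]].

Step 3 — form the quadratic (x - mu)^T · Sigma^{-1} · (x - mu):
  Sigma^{-1} · (x - mu) = (-0.2, 0.2).
  (x - mu)^T · [Sigma^{-1} · (x - mu)] = (-1)·(-0.2) + (2)·(0.2) = 0.6.

Step 4 — take square root: d = √(0.6) ≈ 0.7746.

d(x, mu) = √(0.6) ≈ 0.7746


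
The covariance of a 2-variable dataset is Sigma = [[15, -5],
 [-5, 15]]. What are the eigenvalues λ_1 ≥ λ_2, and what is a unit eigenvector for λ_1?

Step 1 — characteristic polynomial of 2×2 Sigma:
  det(Sigma - λI) = λ² - trace · λ + det = 0.
  trace = 15 + 15 = 30, det = 15·15 - (-5)² = 200.
Step 2 — discriminant:
  Δ = trace² - 4·det = 900 - 800 = 100.
Step 3 — eigenvalues:
  λ = (trace ± √Δ)/2 = (30 ± 10)/2,
  λ_1 = 20,  λ_2 = 10.

Step 4 — unit eigenvector for λ_1: solve (Sigma - λ_1 I)v = 0. First row:
  (15 - 20)·v_x + (-5)·v_y = 0, i.e. (-5)·v_x + (-5)·v_y = 0,
  so v ∝ (b, λ_1 - a) = (-5, 5); multiply by -1 so the first entry is positive: u = (5, -5).
  ||u|| = √((5)² + (-5)²) = √(50) ≈ 7.0711,
  v_1 = u/||u|| ≈ (0.7071, -0.7071) (||v_1|| = 1).

λ_1 = 20,  λ_2 = 10;  v_1 ≈ (0.7071, -0.7071)


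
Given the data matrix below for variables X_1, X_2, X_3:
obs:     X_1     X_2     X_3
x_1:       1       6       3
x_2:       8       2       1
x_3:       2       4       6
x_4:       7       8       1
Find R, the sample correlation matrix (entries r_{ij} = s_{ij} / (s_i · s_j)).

Step 1 — column means:
  mean(X_1) = (1 + 8 + 2 + 7) / 4 = 18/4 = 4.5
  mean(X_2) = (6 + 2 + 4 + 8) / 4 = 20/4 = 5
  mean(X_3) = (3 + 1 + 6 + 1) / 4 = 11/4 = 2.75

Step 2 — sample variances and covariances s[i,j] = (1/(n-1)) · Σ_k (x_{k,i} - mean_i) · (x_{k,j} - mean_j), with n-1 = 3:
  s[X_1,X_1] = ((-3.5)·(-3.5) + (3.5)·(3.5) + (-2.5)·(-2.5) + (2.5)·(2.5)) / 3 = 37/3 = 12.3333
  s[X_1,X_2] = ((-3.5)·(1) + (3.5)·(-3) + (-2.5)·(-1) + (2.5)·(3)) / 3 = -4/3 = -1.3333
  s[X_1,X_3] = ((-3.5)·(0.25) + (3.5)·(-1.75) + (-2.5)·(3.25) + (2.5)·(-1.75)) / 3 = -19.5/3 = -6.5
  s[X_2,X_2] = ((1)·(1) + (-3)·(-3) + (-1)·(-1) + (3)·(3)) / 3 = 20/3 = 6.6667
  s[X_2,X_3] = ((1)·(0.25) + (-3)·(-1.75) + (-1)·(3.25) + (3)·(-1.75)) / 3 = -3/3 = -1
  s[X_3,X_3] = ((0.25)·(0.25) + (-1.75)·(-1.75) + (3.25)·(3.25) + (-1.75)·(-1.75)) / 3 = 16.75/3 = 5.5833
  Sample standard deviations s_i = √(s[i,i]):
  s(X_1) = √(12.3333) = 3.5119
  s(X_2) = √(6.6667) = 2.582
  s(X_3) = √(5.5833) = 2.3629

Step 3 — r_{ij} = s_{ij} / (s_i · s_j):
  r[X_1,X_1] = 1 (diagonal).
  r[X_1,X_2] = -1.3333 / (3.5119 · 2.582) = -1.3333 / 9.0676 = -0.147
  r[X_1,X_3] = -6.5 / (3.5119 · 2.3629) = -6.5 / 8.2983 = -0.7833
  r[X_2,X_2] = 1 (diagonal).
  r[X_2,X_3] = -1 / (2.582 · 2.3629) = -1 / 6.101 = -0.1639
  r[X_3,X_3] = 1 (diagonal).

R is symmetric with unit diagonal. Assembling:

R = [[1, -0.147, -0.7833],
 [-0.147, 1, -0.1639],
 [-0.7833, -0.1639, 1]]


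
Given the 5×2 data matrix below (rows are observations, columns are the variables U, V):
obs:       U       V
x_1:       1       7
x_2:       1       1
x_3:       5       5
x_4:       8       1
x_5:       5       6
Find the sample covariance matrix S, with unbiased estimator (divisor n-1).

Step 1 — column means:
  mean(U) = (1 + 1 + 5 + 8 + 5) / 5 = 20/5 = 4
  mean(V) = (7 + 1 + 5 + 1 + 6) / 5 = 20/5 = 4

Step 2 — sample covariance S[i,j] = (1/(n-1)) · Σ_k (x_{k,i} - mean_i) · (x_{k,j} - mean_j), with n-1 = 4.
  S[U,U] = ((-3)·(-3) + (-3)·(-3) + (1)·(1) + (4)·(4) + (1)·(1)) / 4 = 36/4 = 9
  S[U,V] = ((-3)·(3) + (-3)·(-3) + (1)·(1) + (4)·(-3) + (1)·(2)) / 4 = -9/4 = -2.25
  S[V,V] = ((3)·(3) + (-3)·(-3) + (1)·(1) + (-3)·(-3) + (2)·(2)) / 4 = 32/4 = 8

S is symmetric (S[j,i] = S[i,j]). Assembling:

S = [[9, -2.25],
 [-2.25, 8]]


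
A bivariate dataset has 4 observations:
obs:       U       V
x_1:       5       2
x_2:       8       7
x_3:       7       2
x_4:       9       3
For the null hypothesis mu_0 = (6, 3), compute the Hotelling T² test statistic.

Step 1 — sample mean vector:
  mean(U) = (5 + 8 + 7 + 9) / 4 = 29/4 = 7.25
  mean(V) = (2 + 7 + 2 + 3) / 4 = 14/4 = 3.5
  x̄ = (7.25, 3.5),  deviation x̄ - mu_0 = (7.25, 3.5) - (6, 3) = (1.25, 0.5).

Step 2 — sample covariance matrix, S[i,j] = (1/(n-1)) · Σ_k (x_{k,i} - mean_i) · (x_{k,j} - mean_j), divisor n-1 = 3:
  S[U,U] = ((-2.25)·(-2.25) + (0.75)·(0.75) + (-0.25)·(-0.25) + (1.75)·(1.75)) / 3 = 8.75/3 = 2.9167
  S[U,V] = ((-2.25)·(-1.5) + (0.75)·(3.5) + (-0.25)·(-1.5) + (1.75)·(-0.5)) / 3 = 5.5/3 = 1.8333
  S[V,V] = ((-1.5)·(-1.5) + (3.5)·(3.5) + (-1.5)·(-1.5) + (-0.5)·(-0.5)) / 3 = 17/3 = 5.6667
  S = [[2.9167, 1.8333],
 [1.8333, 5.6667]].

Step 3 — invert S. det(S) = 2.9167·5.6667 - (1.8333)² = 13.1667.
  S^{-1} = (1/det) · [[d, -b], [-b, a]] = [[0.4304, -0.1392],
 [-0.1392, 0.2215]].

Step 4 — quadratic form (x̄ - mu_0)^T · S^{-1} · (x̄ - mu_0):
  S^{-1} · (x̄ - mu_0) = (0.4684, -0.0633),
  (x̄ - mu_0)^T · [...] = (1.25)·(0.4684) + (0.5)·(-0.0633) = 0.5538.

Step 5 — scale by n: T² = 4 · 0.5538 = 2.2152.

T² ≈ 2.2152


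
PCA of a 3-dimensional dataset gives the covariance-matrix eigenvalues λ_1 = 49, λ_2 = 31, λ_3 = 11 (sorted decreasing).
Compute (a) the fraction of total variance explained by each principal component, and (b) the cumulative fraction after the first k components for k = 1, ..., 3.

Step 1 — total variance = trace(Sigma) = Σ λ_i = 49 + 31 + 11 = 91.

Step 2 — fraction explained by component i = λ_i / Σ λ:
  PC1: 49/91 = 0.5385
  PC2: 31/91 = 0.3407
  PC3: 11/91 = 0.1209

Step 3 — cumulative fraction after k components = (λ_1 + ... + λ_k) / Σ λ:
  k = 1: 49/91 = 0.5385
  k = 2: (49 + 31)/91 = 80/91 = 0.8791
  k = 3: (49 + 31 + 11)/91 = 91/91 = 1

Summary (fraction, with percent):

explained: PC1 0.5385 (53.85%), PC2 0.3407 (34.07%), PC3 0.1209 (12.09%);  cumulative: 0.5385, 0.8791, 1


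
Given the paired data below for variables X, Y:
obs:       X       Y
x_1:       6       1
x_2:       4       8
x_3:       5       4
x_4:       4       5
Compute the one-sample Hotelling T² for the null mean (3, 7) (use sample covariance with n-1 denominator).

Step 1 — sample mean vector:
  mean(X) = (6 + 4 + 5 + 4) / 4 = 19/4 = 4.75
  mean(Y) = (1 + 8 + 4 + 5) / 4 = 18/4 = 4.5
  x̄ = (4.75, 4.5),  deviation x̄ - mu_0 = (4.75, 4.5) - (3, 7) = (1.75, -2.5).

Step 2 — sample covariance matrix, S[i,j] = (1/(n-1)) · Σ_k (x_{k,i} - mean_i) · (x_{k,j} - mean_j), divisor n-1 = 3:
  S[X,X] = ((1.25)·(1.25) + (-0.75)·(-0.75) + (0.25)·(0.25) + (-0.75)·(-0.75)) / 3 = 2.75/3 = 0.9167
  S[X,Y] = ((1.25)·(-3.5) + (-0.75)·(3.5) + (0.25)·(-0.5) + (-0.75)·(0.5)) / 3 = -7.5/3 = -2.5
  S[Y,Y] = ((-3.5)·(-3.5) + (3.5)·(3.5) + (-0.5)·(-0.5) + (0.5)·(0.5)) / 3 = 25/3 = 8.3333
  S = [[0.9167, -2.5],
 [-2.5, 8.3333]].

Step 3 — invert S. det(S) = 0.9167·8.3333 - (-2.5)² = 1.3889.
  S^{-1} = (1/det) · [[d, -b], [-b, a]] = [[6, 1.8],
 [1.8, 0.66]].

Step 4 — quadratic form (x̄ - mu_0)^T · S^{-1} · (x̄ - mu_0):
  S^{-1} · (x̄ - mu_0) = (6, 1.5),
  (x̄ - mu_0)^T · [...] = (1.75)·(6) + (-2.5)·(1.5) = 6.75.

Step 5 — scale by n: T² = 4 · 6.75 = 27.

T² ≈ 27


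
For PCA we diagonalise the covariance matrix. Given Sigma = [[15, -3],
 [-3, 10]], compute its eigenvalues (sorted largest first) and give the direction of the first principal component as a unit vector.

Step 1 — characteristic polynomial of 2×2 Sigma:
  det(Sigma - λI) = λ² - trace · λ + det = 0.
  trace = 15 + 10 = 25, det = 15·10 - (-3)² = 141.
Step 2 — discriminant:
  Δ = trace² - 4·det = 625 - 564 = 61.
Step 3 — eigenvalues:
  λ = (trace ± √Δ)/2 = (25 ± 7.8102)/2,
  λ_1 = 16.4051,  λ_2 = 8.5949.

Step 4 — unit eigenvector for λ_1: solve (Sigma - λ_1 I)v = 0. First row:
  (15 - 16.4051)·v_x + (-3)·v_y = 0, i.e. (-1.4051)·v_x + (-3)·v_y = 0,
  so v ∝ (b, λ_1 - a) = (-3, 1.4051); multiply by -1 so the first entry is positive: u = (3, -1.4051).
  ||u|| = √((3)² + (-1.4051)²) = √(10.9744) ≈ 3.3128,
  v_1 = u/||u|| ≈ (0.9056, -0.4242) (||v_1|| = 1).

λ_1 = 16.4051,  λ_2 = 8.5949;  v_1 ≈ (0.9056, -0.4242)


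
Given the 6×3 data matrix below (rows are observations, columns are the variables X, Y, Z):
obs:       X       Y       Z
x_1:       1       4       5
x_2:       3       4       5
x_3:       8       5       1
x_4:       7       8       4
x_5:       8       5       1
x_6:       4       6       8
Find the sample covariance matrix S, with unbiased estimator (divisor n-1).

Step 1 — column means:
  mean(X) = (1 + 3 + 8 + 7 + 8 + 4) / 6 = 31/6 = 5.1667
  mean(Y) = (4 + 4 + 5 + 8 + 5 + 6) / 6 = 32/6 = 5.3333
  mean(Z) = (5 + 5 + 1 + 4 + 1 + 8) / 6 = 24/6 = 4

Step 2 — sample covariance S[i,j] = (1/(n-1)) · Σ_k (x_{k,i} - mean_i) · (x_{k,j} - mean_j), with n-1 = 5.
  S[X,X] = ((-4.1667)·(-4.1667) + (-2.1667)·(-2.1667) + (2.8333)·(2.8333) + (1.8333)·(1.8333) + (2.8333)·(2.8333) + (-1.1667)·(-1.1667)) / 5 = 42.8333/5 = 8.5667
  S[X,Y] = ((-4.1667)·(-1.3333) + (-2.1667)·(-1.3333) + (2.8333)·(-0.3333) + (1.8333)·(2.6667) + (2.8333)·(-0.3333) + (-1.1667)·(0.6667)) / 5 = 10.6667/5 = 2.1333
  S[X,Z] = ((-4.1667)·(1) + (-2.1667)·(1) + (2.8333)·(-3) + (1.8333)·(0) + (2.8333)·(-3) + (-1.1667)·(4)) / 5 = -28/5 = -5.6
  S[Y,Y] = ((-1.3333)·(-1.3333) + (-1.3333)·(-1.3333) + (-0.3333)·(-0.3333) + (2.6667)·(2.6667) + (-0.3333)·(-0.3333) + (0.6667)·(0.6667)) / 5 = 11.3333/5 = 2.2667
  S[Y,Z] = ((-1.3333)·(1) + (-1.3333)·(1) + (-0.3333)·(-3) + (2.6667)·(0) + (-0.3333)·(-3) + (0.6667)·(4)) / 5 = 2/5 = 0.4
  S[Z,Z] = ((1)·(1) + (1)·(1) + (-3)·(-3) + (0)·(0) + (-3)·(-3) + (4)·(4)) / 5 = 36/5 = 7.2

S is symmetric (S[j,i] = S[i,j]). Assembling:

S = [[8.5667, 2.1333, -5.6],
 [2.1333, 2.2667, 0.4],
 [-5.6, 0.4, 7.2]]


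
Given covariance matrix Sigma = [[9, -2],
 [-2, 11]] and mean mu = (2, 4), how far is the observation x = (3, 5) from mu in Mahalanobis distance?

Step 1 — centre the observation: (x - mu) = (1, 1).

Step 2 — invert Sigma. det(Sigma) = 9·11 - (-2)² = 95.
  Sigma^{-1} = (1/det) · [[d, -b], [-b, a]] = [[0.1158, 0.0211],
 [0.0211, 0.0947]].

Step 3 — form the quadratic (x - mu)^T · Sigma^{-1} · (x - mu):
  Sigma^{-1} · (x - mu) = (0.1368, 0.1158).
  (x - mu)^T · [Sigma^{-1} · (x - mu)] = (1)·(0.1368) + (1)·(0.1158) = 0.2526.

Step 4 — take square root: d = √(0.2526) ≈ 0.5026.

d(x, mu) = √(0.2526) ≈ 0.5026


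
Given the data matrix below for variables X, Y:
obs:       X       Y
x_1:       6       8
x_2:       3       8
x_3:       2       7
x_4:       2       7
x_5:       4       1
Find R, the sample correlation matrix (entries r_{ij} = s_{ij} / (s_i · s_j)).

Step 1 — column means:
  mean(X) = (6 + 3 + 2 + 2 + 4) / 5 = 17/5 = 3.4
  mean(Y) = (8 + 8 + 7 + 7 + 1) / 5 = 31/5 = 6.2

Step 2 — sample variances and covariances s[i,j] = (1/(n-1)) · Σ_k (x_{k,i} - mean_i) · (x_{k,j} - mean_j), with n-1 = 4:
  s[X,X] = ((2.6)·(2.6) + (-0.4)·(-0.4) + (-1.4)·(-1.4) + (-1.4)·(-1.4) + (0.6)·(0.6)) / 4 = 11.2/4 = 2.8
  s[X,Y] = ((2.6)·(1.8) + (-0.4)·(1.8) + (-1.4)·(0.8) + (-1.4)·(0.8) + (0.6)·(-5.2)) / 4 = -1.4/4 = -0.35
  s[Y,Y] = ((1.8)·(1.8) + (1.8)·(1.8) + (0.8)·(0.8) + (0.8)·(0.8) + (-5.2)·(-5.2)) / 4 = 34.8/4 = 8.7
  Sample standard deviations s_i = √(s[i,i]):
  s(X) = √(2.8) = 1.6733
  s(Y) = √(8.7) = 2.9496

Step 3 — r_{ij} = s_{ij} / (s_i · s_j):
  r[X,X] = 1 (diagonal).
  r[X,Y] = -0.35 / (1.6733 · 2.9496) = -0.35 / 4.9356 = -0.0709
  r[Y,Y] = 1 (diagonal).

R is symmetric with unit diagonal. Assembling:

R = [[1, -0.0709],
 [-0.0709, 1]]


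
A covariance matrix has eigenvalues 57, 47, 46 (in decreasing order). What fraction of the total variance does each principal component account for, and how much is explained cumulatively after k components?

Step 1 — total variance = trace(Sigma) = Σ λ_i = 57 + 47 + 46 = 150.

Step 2 — fraction explained by component i = λ_i / Σ λ:
  PC1: 57/150 = 0.38
  PC2: 47/150 = 0.3133
  PC3: 46/150 = 0.3067

Step 3 — cumulative fraction after k components = (λ_1 + ... + λ_k) / Σ λ:
  k = 1: 57/150 = 0.38
  k = 2: (57 + 47)/150 = 104/150 = 0.6933
  k = 3: (57 + 47 + 46)/150 = 150/150 = 1

Summary (fraction, with percent):

explained: PC1 0.38 (38%), PC2 0.3133 (31.33%), PC3 0.3067 (30.67%);  cumulative: 0.38, 0.6933, 1


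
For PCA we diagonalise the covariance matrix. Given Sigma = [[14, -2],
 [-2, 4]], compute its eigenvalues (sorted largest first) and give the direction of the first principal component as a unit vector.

Step 1 — characteristic polynomial of 2×2 Sigma:
  det(Sigma - λI) = λ² - trace · λ + det = 0.
  trace = 14 + 4 = 18, det = 14·4 - (-2)² = 52.
Step 2 — discriminant:
  Δ = trace² - 4·det = 324 - 208 = 116.
Step 3 — eigenvalues:
  λ = (trace ± √Δ)/2 = (18 ± 10.7703)/2,
  λ_1 = 14.3852,  λ_2 = 3.6148.

Step 4 — unit eigenvector for λ_1: solve (Sigma - λ_1 I)v = 0. First row:
  (14 - 14.3852)·v_x + (-2)·v_y = 0, i.e. (-0.3852)·v_x + (-2)·v_y = 0,
  so v ∝ (b, λ_1 - a) = (-2, 0.3852); multiply by -1 so the first entry is positive: u = (2, -0.3852).
  ||u|| = √((2)² + (-0.3852)²) = √(4.1484) ≈ 2.0368,
  v_1 = u/||u|| ≈ (0.982, -0.1891) (||v_1|| = 1).

λ_1 = 14.3852,  λ_2 = 3.6148;  v_1 ≈ (0.982, -0.1891)


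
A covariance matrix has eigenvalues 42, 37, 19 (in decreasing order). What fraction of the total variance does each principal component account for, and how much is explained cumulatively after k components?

Step 1 — total variance = trace(Sigma) = Σ λ_i = 42 + 37 + 19 = 98.

Step 2 — fraction explained by component i = λ_i / Σ λ:
  PC1: 42/98 = 0.4286
  PC2: 37/98 = 0.3776
  PC3: 19/98 = 0.1939

Step 3 — cumulative fraction after k components = (λ_1 + ... + λ_k) / Σ λ:
  k = 1: 42/98 = 0.4286
  k = 2: (42 + 37)/98 = 79/98 = 0.8061
  k = 3: (42 + 37 + 19)/98 = 98/98 = 1

Summary (fraction, with percent):

explained: PC1 0.4286 (42.86%), PC2 0.3776 (37.76%), PC3 0.1939 (19.39%);  cumulative: 0.4286, 0.8061, 1


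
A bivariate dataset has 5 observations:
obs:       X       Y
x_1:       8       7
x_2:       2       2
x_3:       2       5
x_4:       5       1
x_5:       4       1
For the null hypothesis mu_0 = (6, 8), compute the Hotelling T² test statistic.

Step 1 — sample mean vector:
  mean(X) = (8 + 2 + 2 + 5 + 4) / 5 = 21/5 = 4.2
  mean(Y) = (7 + 2 + 5 + 1 + 1) / 5 = 16/5 = 3.2
  x̄ = (4.2, 3.2),  deviation x̄ - mu_0 = (4.2, 3.2) - (6, 8) = (-1.8, -4.8).

Step 2 — sample covariance matrix, S[i,j] = (1/(n-1)) · Σ_k (x_{k,i} - mean_i) · (x_{k,j} - mean_j), divisor n-1 = 4:
  S[X,X] = ((3.8)·(3.8) + (-2.2)·(-2.2) + (-2.2)·(-2.2) + (0.8)·(0.8) + (-0.2)·(-0.2)) / 4 = 24.8/4 = 6.2
  S[X,Y] = ((3.8)·(3.8) + (-2.2)·(-1.2) + (-2.2)·(1.8) + (0.8)·(-2.2) + (-0.2)·(-2.2)) / 4 = 11.8/4 = 2.95
  S[Y,Y] = ((3.8)·(3.8) + (-1.2)·(-1.2) + (1.8)·(1.8) + (-2.2)·(-2.2) + (-2.2)·(-2.2)) / 4 = 28.8/4 = 7.2
  S = [[6.2, 2.95],
 [2.95, 7.2]].

Step 3 — invert S. det(S) = 6.2·7.2 - (2.95)² = 35.9375.
  S^{-1} = (1/det) · [[d, -b], [-b, a]] = [[0.2003, -0.0821],
 [-0.0821, 0.1725]].

Step 4 — quadratic form (x̄ - mu_0)^T · S^{-1} · (x̄ - mu_0):
  S^{-1} · (x̄ - mu_0) = (0.0334, -0.6803),
  (x̄ - mu_0)^T · [...] = (-1.8)·(0.0334) + (-4.8)·(-0.6803) = 3.2056.

Step 5 — scale by n: T² = 5 · 3.2056 = 16.0278.

T² ≈ 16.0278


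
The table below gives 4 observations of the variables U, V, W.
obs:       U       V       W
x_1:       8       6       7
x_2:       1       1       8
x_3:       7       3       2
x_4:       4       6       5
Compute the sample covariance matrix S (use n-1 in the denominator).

Step 1 — column means:
  mean(U) = (8 + 1 + 7 + 4) / 4 = 20/4 = 5
  mean(V) = (6 + 1 + 3 + 6) / 4 = 16/4 = 4
  mean(W) = (7 + 8 + 2 + 5) / 4 = 22/4 = 5.5

Step 2 — sample covariance S[i,j] = (1/(n-1)) · Σ_k (x_{k,i} - mean_i) · (x_{k,j} - mean_j), with n-1 = 3.
  S[U,U] = ((3)·(3) + (-4)·(-4) + (2)·(2) + (-1)·(-1)) / 3 = 30/3 = 10
  S[U,V] = ((3)·(2) + (-4)·(-3) + (2)·(-1) + (-1)·(2)) / 3 = 14/3 = 4.6667
  S[U,W] = ((3)·(1.5) + (-4)·(2.5) + (2)·(-3.5) + (-1)·(-0.5)) / 3 = -12/3 = -4
  S[V,V] = ((2)·(2) + (-3)·(-3) + (-1)·(-1) + (2)·(2)) / 3 = 18/3 = 6
  S[V,W] = ((2)·(1.5) + (-3)·(2.5) + (-1)·(-3.5) + (2)·(-0.5)) / 3 = -2/3 = -0.6667
  S[W,W] = ((1.5)·(1.5) + (2.5)·(2.5) + (-3.5)·(-3.5) + (-0.5)·(-0.5)) / 3 = 21/3 = 7

S is symmetric (S[j,i] = S[i,j]). Assembling:

S = [[10, 4.6667, -4],
 [4.6667, 6, -0.6667],
 [-4, -0.6667, 7]]


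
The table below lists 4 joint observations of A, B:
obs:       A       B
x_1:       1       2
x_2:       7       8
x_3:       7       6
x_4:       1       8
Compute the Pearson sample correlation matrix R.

Step 1 — column means:
  mean(A) = (1 + 7 + 7 + 1) / 4 = 16/4 = 4
  mean(B) = (2 + 8 + 6 + 8) / 4 = 24/4 = 6

Step 2 — sample variances and covariances s[i,j] = (1/(n-1)) · Σ_k (x_{k,i} - mean_i) · (x_{k,j} - mean_j), with n-1 = 3:
  s[A,A] = ((-3)·(-3) + (3)·(3) + (3)·(3) + (-3)·(-3)) / 3 = 36/3 = 12
  s[A,B] = ((-3)·(-4) + (3)·(2) + (3)·(0) + (-3)·(2)) / 3 = 12/3 = 4
  s[B,B] = ((-4)·(-4) + (2)·(2) + (0)·(0) + (2)·(2)) / 3 = 24/3 = 8
  Sample standard deviations s_i = √(s[i,i]):
  s(A) = √(12) = 3.4641
  s(B) = √(8) = 2.8284

Step 3 — r_{ij} = s_{ij} / (s_i · s_j):
  r[A,A] = 1 (diagonal).
  r[A,B] = 4 / (3.4641 · 2.8284) = 4 / 9.798 = 0.4082
  r[B,B] = 1 (diagonal).

R is symmetric with unit diagonal. Assembling:

R = [[1, 0.4082],
 [0.4082, 1]]
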